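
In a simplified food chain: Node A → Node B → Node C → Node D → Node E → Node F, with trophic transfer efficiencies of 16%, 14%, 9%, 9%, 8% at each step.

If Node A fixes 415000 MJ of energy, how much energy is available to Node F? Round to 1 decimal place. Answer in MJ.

6.0 MJ

Node B: 415000 × 0.16 = 66400 MJ
Node C: 66400 × 0.14 = 9296 MJ
Node D: 9296 × 0.09 = 836.64 MJ
Node E: 836.64 × 0.09 = 75.2976 MJ
Node F: 75.2976 × 0.08 = 6.023808 MJ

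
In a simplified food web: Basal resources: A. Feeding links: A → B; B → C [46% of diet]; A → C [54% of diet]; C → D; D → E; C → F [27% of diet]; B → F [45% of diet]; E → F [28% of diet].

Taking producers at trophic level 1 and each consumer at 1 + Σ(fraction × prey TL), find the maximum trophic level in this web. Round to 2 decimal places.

4.46

B: 1 + 1 = 2
C: 1 + (0.46×2 + 0.54×1) = 2.46
D: 1 + 2.46 = 3.46
E: 1 + 3.46 = 4.46
F: 1 + (0.27×2.46 + 0.45×2 + 0.28×4.46) = 3.813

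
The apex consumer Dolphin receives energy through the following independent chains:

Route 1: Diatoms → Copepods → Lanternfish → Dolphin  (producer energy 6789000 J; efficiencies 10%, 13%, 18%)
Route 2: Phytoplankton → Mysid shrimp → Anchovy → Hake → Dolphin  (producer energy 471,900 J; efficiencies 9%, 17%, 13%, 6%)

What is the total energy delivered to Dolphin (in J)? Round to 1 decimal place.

Route 1: 6789000 × 0.1 × 0.13 × 0.18 = 15886.26 J
Route 2: 471900 × 0.09 × 0.17 × 0.13 × 0.06 = 56.316546 J
Total at Dolphin: 15886.26 + 56.316546 = 15942.576546 J

15942.6 J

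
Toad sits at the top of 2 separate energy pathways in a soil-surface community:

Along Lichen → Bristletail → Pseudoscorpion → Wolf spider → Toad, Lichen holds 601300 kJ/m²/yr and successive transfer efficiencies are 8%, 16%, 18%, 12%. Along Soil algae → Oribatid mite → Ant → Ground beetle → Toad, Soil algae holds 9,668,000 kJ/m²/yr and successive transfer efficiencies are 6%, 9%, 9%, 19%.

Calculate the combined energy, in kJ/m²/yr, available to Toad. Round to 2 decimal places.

Via Lichen: 601300 × 0.08 × 0.16 × 0.18 × 0.12 = 166.247424 kJ/m²/yr
Via Soil algae: 9668000 × 0.06 × 0.09 × 0.09 × 0.19 = 892.74312 kJ/m²/yr
Total at Toad: 166.247424 + 892.74312 = 1058.990544 kJ/m²/yr

1058.99 kJ/m²/yr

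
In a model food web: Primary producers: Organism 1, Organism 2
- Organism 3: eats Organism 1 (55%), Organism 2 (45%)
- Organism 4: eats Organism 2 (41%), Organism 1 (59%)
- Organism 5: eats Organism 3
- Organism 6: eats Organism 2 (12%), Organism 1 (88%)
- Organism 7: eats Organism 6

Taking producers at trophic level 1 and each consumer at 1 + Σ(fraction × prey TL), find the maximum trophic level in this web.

Organism 3: 1 + (0.55×1 + 0.45×1) = 2
Organism 4: 1 + (0.41×1 + 0.59×1) = 2
Organism 5: 1 + 2 = 3
Organism 6: 1 + (0.12×1 + 0.88×1) = 2
Organism 7: 1 + 2 = 3

3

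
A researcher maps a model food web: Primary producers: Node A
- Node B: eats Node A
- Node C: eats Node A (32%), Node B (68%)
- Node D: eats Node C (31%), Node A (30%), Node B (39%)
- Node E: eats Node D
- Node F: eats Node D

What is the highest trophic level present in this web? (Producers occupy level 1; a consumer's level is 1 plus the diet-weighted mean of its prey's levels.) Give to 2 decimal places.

Node B: 1 + 1 = 2
Node C: 1 + (0.32×1 + 0.68×2) = 2.68
Node D: 1 + (0.31×2.68 + 0.3×1 + 0.39×2) = 2.9108
Node E: 1 + 2.9108 = 3.9108
Node F: 1 + 2.9108 = 3.9108

3.91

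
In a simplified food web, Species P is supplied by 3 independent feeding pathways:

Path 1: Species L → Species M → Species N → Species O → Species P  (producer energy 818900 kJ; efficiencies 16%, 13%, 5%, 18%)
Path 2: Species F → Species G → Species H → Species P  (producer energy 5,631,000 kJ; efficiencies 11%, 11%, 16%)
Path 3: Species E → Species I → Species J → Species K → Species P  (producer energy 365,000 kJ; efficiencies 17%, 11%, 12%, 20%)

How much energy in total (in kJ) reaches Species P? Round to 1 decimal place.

11218.7 kJ

Path 1: 818900 × 0.16 × 0.13 × 0.05 × 0.18 = 153.29808 kJ
Path 2: 5631000 × 0.11 × 0.11 × 0.16 = 10901.616 kJ
Path 3: 365000 × 0.17 × 0.11 × 0.12 × 0.2 = 163.812 kJ
Total at Species P: 153.29808 + 10901.616 + 163.812 = 11218.72608 kJ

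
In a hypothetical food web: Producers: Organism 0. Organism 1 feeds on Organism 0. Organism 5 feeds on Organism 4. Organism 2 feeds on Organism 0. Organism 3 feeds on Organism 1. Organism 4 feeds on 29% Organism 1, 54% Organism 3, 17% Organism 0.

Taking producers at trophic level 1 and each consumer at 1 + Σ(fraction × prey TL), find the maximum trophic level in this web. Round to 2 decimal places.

4.37

Organism 1: 1 + 1 = 2
Organism 2: 1 + 1 = 2
Organism 3: 1 + 2 = 3
Organism 4: 1 + (0.29×2 + 0.54×3 + 0.17×1) = 3.37
Organism 5: 1 + 3.37 = 4.37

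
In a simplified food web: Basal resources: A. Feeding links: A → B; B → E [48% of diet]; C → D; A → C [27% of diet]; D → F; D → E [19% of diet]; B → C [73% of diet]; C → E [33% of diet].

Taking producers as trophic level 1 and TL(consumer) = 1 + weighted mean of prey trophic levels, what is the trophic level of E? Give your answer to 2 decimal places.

B: 1 + 1 = 2
C: 1 + (0.73×2 + 0.27×1) = 2.73
D: 1 + 2.73 = 3.73
E: 1 + (0.33×2.73 + 0.48×2 + 0.19×3.73) = 3.5696
F: 1 + 3.73 = 4.73

3.57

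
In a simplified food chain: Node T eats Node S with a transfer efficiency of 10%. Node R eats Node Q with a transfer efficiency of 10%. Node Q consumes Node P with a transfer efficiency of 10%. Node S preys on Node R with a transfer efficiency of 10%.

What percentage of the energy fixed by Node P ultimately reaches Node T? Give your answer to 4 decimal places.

Product of link efficiencies: 0.1 × 0.1 × 0.1 × 0.1 = 0.0001
As a percentage: 0.0001 × 100 = 0.0100%

0.0100%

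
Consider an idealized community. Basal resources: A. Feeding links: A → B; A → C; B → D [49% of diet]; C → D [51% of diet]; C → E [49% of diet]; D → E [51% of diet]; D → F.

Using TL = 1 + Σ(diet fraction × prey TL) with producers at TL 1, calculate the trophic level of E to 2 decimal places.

3.51

B: 1 + 1 = 2
C: 1 + 1 = 2
D: 1 + (0.49×2 + 0.51×2) = 3
E: 1 + (0.49×2 + 0.51×3) = 3.51
F: 1 + 3 = 4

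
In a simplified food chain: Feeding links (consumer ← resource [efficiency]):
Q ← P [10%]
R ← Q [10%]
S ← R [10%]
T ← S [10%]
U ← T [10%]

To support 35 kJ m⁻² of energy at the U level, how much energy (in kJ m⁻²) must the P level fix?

3500000 kJ m⁻²

Cumulative transfer efficiency: 0.1 × 0.1 × 0.1 × 0.1 × 0.1 = 0.00001
P energy = 35 / 0.00001 = 3500000 kJ m⁻²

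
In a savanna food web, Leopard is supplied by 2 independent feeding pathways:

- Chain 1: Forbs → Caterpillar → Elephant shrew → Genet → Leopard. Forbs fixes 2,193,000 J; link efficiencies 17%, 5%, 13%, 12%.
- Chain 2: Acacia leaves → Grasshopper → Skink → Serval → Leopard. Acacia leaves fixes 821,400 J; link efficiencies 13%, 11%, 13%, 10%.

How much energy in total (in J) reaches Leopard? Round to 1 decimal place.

443.5 J

Chain 1: 2193000 × 0.17 × 0.05 × 0.13 × 0.12 = 290.7918 J
Chain 2: 821400 × 0.13 × 0.11 × 0.13 × 0.1 = 152.69826 J
Total at Leopard: 290.7918 + 152.69826 = 443.49006 J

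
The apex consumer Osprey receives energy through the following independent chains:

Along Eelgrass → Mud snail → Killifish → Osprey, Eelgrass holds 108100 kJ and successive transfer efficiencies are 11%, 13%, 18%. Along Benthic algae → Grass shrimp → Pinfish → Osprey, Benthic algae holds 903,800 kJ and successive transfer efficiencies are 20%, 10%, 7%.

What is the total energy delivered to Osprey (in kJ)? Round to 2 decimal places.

Via Eelgrass: 108100 × 0.11 × 0.13 × 0.18 = 278.2494 kJ
Via Benthic algae: 903800 × 0.2 × 0.1 × 0.07 = 1265.32 kJ
Total at Osprey: 278.2494 + 1265.32 = 1543.5694 kJ

1543.57 kJ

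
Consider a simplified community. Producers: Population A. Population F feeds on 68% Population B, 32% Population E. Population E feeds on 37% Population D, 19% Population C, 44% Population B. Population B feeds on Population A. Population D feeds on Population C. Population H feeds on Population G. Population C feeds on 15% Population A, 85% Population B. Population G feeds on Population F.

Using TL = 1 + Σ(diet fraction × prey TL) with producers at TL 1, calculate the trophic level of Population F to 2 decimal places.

Population B: 1 + 1 = 2
Population C: 1 + (0.15×1 + 0.85×2) = 2.85
Population D: 1 + 2.85 = 3.85
Population E: 1 + (0.37×3.85 + 0.19×2.85 + 0.44×2) = 3.846
Population F: 1 + (0.68×2 + 0.32×3.846) = 3.59072
Population G: 1 + 3.59072 = 4.59072
Population H: 1 + 4.59072 = 5.59072

3.59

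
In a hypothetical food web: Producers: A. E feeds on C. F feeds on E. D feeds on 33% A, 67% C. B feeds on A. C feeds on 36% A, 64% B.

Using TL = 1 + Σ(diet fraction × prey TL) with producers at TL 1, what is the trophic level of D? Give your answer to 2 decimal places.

B: 1 + 1 = 2
C: 1 + (0.36×1 + 0.64×2) = 2.64
D: 1 + (0.33×1 + 0.67×2.64) = 3.0988
E: 1 + 2.64 = 3.64
F: 1 + 3.64 = 4.64

3.10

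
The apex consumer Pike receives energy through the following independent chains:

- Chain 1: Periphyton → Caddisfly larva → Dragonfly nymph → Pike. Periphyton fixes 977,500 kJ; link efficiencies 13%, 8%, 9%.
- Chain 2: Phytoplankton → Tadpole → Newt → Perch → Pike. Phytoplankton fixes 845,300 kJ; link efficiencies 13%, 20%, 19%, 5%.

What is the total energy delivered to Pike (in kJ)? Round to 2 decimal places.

Chain 1: 977500 × 0.13 × 0.08 × 0.09 = 914.94 kJ
Chain 2: 845300 × 0.13 × 0.2 × 0.19 × 0.05 = 208.7891 kJ
Total at Pike: 914.94 + 208.7891 = 1123.7291 kJ

1123.73 kJ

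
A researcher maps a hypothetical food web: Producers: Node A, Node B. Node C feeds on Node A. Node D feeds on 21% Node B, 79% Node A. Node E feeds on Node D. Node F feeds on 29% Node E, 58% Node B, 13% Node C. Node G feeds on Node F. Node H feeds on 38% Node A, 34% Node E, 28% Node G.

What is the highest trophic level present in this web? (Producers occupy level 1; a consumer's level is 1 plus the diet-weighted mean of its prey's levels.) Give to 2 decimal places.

Node C: 1 + 1 = 2
Node D: 1 + (0.21×1 + 0.79×1) = 2
Node E: 1 + 2 = 3
Node F: 1 + (0.29×3 + 0.58×1 + 0.13×2) = 2.71
Node G: 1 + 2.71 = 3.71
Node H: 1 + (0.38×1 + 0.34×3 + 0.28×3.71) = 3.4388

3.71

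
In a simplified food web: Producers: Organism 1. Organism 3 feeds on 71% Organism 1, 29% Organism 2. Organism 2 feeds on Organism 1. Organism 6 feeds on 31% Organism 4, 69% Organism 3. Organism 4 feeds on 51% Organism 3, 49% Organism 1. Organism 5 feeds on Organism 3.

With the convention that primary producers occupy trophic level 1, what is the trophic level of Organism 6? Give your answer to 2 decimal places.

Organism 2: 1 + 1 = 2
Organism 3: 1 + (0.71×1 + 0.29×2) = 2.29
Organism 4: 1 + (0.51×2.29 + 0.49×1) = 2.6579
Organism 5: 1 + 2.29 = 3.29
Organism 6: 1 + (0.31×2.6579 + 0.69×2.29) = 3.404049

3.40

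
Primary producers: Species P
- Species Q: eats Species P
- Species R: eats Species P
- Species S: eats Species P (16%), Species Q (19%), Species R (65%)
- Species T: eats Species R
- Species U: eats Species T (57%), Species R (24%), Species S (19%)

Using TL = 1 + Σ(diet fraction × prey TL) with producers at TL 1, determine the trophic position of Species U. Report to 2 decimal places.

Species Q: 1 + 1 = 2
Species R: 1 + 1 = 2
Species S: 1 + (0.16×1 + 0.19×2 + 0.65×2) = 2.84
Species T: 1 + 2 = 3
Species U: 1 + (0.57×3 + 0.24×2 + 0.19×2.84) = 3.7296

3.73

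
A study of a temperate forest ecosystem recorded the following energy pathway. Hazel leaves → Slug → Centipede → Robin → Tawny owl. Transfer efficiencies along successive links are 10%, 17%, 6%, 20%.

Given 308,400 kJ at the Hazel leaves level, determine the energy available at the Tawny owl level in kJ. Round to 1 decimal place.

62.9 kJ

Slug: 308400 × 0.1 = 30840 kJ
Centipede: 30840 × 0.17 = 5242.8 kJ
Robin: 5242.8 × 0.06 = 314.568 kJ
Tawny owl: 314.568 × 0.2 = 62.9136 kJ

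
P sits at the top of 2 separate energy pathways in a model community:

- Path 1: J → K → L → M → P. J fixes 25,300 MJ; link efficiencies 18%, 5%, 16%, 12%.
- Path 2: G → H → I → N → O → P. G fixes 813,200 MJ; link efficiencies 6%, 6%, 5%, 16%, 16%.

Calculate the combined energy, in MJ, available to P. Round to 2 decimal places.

Path 1: 25300 × 0.18 × 0.05 × 0.16 × 0.12 = 4.37184 MJ
Path 2: 813200 × 0.06 × 0.06 × 0.05 × 0.16 × 0.16 = 3.7472256 MJ
Total at P: 4.37184 + 3.7472256 = 8.1190656 MJ

8.12 MJ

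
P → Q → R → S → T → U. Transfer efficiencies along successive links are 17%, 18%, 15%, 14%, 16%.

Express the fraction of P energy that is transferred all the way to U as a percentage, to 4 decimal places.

0.0103%

Product of link efficiencies: 0.17 × 0.18 × 0.15 × 0.14 × 0.16 = 0.000102816
As a percentage: 0.000102816 × 100 = 0.0103%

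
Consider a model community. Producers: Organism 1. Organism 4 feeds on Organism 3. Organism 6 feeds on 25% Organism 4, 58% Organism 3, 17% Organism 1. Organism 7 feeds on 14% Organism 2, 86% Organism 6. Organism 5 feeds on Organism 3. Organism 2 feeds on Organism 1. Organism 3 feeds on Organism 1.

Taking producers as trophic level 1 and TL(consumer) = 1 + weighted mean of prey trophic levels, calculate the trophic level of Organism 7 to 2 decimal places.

Organism 2: 1 + 1 = 2
Organism 3: 1 + 1 = 2
Organism 4: 1 + 2 = 3
Organism 5: 1 + 2 = 3
Organism 6: 1 + (0.25×3 + 0.58×2 + 0.17×1) = 3.08
Organism 7: 1 + (0.14×2 + 0.86×3.08) = 3.9288

3.93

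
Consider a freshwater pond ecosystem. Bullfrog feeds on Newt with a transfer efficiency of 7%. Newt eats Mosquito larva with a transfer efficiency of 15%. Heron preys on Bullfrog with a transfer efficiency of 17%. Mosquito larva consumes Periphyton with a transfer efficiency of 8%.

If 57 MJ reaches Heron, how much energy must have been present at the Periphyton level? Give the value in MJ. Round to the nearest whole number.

Cumulative transfer efficiency: 0.08 × 0.15 × 0.07 × 0.17 = 0.0001428
Periphyton energy = 57 / 0.0001428 = 399160 MJ

399160 MJ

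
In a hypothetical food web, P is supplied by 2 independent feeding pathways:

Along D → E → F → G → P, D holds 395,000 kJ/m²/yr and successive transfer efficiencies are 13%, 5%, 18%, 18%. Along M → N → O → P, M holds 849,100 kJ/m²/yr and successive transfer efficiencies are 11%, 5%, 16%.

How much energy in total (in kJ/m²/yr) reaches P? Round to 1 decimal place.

Via D: 395000 × 0.13 × 0.05 × 0.18 × 0.18 = 83.187 kJ/m²/yr
Via M: 849100 × 0.11 × 0.05 × 0.16 = 747.208 kJ/m²/yr
Total at P: 83.187 + 747.208 = 830.395 kJ/m²/yr

830.4 kJ/m²/yr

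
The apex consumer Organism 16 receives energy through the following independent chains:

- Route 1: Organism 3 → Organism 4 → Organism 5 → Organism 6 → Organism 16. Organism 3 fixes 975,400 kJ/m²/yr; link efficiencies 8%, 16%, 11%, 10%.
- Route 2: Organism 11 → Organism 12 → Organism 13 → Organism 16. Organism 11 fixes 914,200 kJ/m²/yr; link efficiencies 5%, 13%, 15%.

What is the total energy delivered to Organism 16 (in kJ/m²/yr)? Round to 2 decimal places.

Route 1: 975400 × 0.08 × 0.16 × 0.11 × 0.1 = 137.33632 kJ/m²/yr
Route 2: 914200 × 0.05 × 0.13 × 0.15 = 891.345 kJ/m²/yr
Total at Organism 16: 137.33632 + 891.345 = 1028.68132 kJ/m²/yr

1028.68 kJ/m²/yr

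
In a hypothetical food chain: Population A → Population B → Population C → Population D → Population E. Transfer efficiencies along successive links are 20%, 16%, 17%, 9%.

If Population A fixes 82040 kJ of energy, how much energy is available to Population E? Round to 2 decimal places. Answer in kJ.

40.17 kJ

Population B: 82040 × 0.2 = 16408 kJ
Population C: 16408 × 0.16 = 2625.28 kJ
Population D: 2625.28 × 0.17 = 446.2976 kJ
Population E: 446.2976 × 0.09 = 40.166784 kJ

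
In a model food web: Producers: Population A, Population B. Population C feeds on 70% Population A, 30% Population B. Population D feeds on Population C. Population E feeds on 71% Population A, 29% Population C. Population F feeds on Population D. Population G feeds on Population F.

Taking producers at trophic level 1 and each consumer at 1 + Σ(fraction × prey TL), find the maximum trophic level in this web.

Population C: 1 + (0.7×1 + 0.3×1) = 2
Population D: 1 + 2 = 3
Population E: 1 + (0.71×1 + 0.29×2) = 2.29
Population F: 1 + 3 = 4
Population G: 1 + 4 = 5

5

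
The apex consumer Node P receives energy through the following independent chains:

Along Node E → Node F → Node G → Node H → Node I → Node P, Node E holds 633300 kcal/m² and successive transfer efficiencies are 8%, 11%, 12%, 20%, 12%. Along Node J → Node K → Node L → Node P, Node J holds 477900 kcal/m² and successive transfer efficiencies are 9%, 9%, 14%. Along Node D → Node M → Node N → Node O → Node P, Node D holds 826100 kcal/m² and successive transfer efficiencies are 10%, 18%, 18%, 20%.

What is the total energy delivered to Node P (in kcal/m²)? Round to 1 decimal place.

1093.3 kcal/m²

Via Node E: 633300 × 0.08 × 0.11 × 0.12 × 0.2 × 0.12 = 16.0503552 kcal/m²
Via Node J: 477900 × 0.09 × 0.09 × 0.14 = 541.9386 kcal/m²
Via Node D: 826100 × 0.1 × 0.18 × 0.18 × 0.2 = 535.3128 kcal/m²
Total at Node P: 16.0503552 + 541.9386 + 535.3128 = 1093.3017552 kcal/m²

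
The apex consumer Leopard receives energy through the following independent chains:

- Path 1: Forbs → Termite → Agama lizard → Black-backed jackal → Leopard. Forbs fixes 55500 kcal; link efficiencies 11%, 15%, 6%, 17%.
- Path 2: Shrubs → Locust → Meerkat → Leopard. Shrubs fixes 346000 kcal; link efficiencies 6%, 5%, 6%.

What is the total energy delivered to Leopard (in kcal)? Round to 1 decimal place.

71.6 kcal

Path 1: 55500 × 0.11 × 0.15 × 0.06 × 0.17 = 9.34065 kcal
Path 2: 346000 × 0.06 × 0.05 × 0.06 = 62.28 kcal
Total at Leopard: 9.34065 + 62.28 = 71.62065 kcal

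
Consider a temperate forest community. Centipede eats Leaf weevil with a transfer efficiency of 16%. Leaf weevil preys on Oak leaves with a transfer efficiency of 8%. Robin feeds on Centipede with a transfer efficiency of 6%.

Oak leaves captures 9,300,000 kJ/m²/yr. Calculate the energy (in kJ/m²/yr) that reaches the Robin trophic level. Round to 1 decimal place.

Leaf weevil: 9300000 × 0.08 = 744000 kJ/m²/yr
Centipede: 744000 × 0.16 = 119040 kJ/m²/yr
Robin: 119040 × 0.06 = 7142.4 kJ/m²/yr

7142.4 kJ/m²/yr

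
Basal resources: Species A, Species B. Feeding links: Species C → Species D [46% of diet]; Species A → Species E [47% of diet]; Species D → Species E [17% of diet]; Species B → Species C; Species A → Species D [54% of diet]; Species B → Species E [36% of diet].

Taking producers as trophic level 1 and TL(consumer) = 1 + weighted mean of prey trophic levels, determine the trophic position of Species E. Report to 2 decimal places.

Species C: 1 + 1 = 2
Species D: 1 + (0.54×1 + 0.46×2) = 2.46
Species E: 1 + (0.47×1 + 0.36×1 + 0.17×2.46) = 2.2482

2.25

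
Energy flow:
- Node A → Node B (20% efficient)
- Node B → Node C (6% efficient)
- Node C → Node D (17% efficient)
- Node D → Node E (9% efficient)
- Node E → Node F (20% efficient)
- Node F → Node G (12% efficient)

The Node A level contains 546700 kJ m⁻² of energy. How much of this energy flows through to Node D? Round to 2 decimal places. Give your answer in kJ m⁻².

1115.27 kJ m⁻²

Node B: 546700 × 0.2 = 109340 kJ m⁻²
Node C: 109340 × 0.06 = 6560.4 kJ m⁻²
Node D: 6560.4 × 0.17 = 1115.268 kJ m⁻²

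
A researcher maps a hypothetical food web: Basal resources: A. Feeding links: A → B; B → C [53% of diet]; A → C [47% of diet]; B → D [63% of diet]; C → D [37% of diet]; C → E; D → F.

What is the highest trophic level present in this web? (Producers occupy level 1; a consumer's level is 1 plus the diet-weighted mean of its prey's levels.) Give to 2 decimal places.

4.20

B: 1 + 1 = 2
C: 1 + (0.53×2 + 0.47×1) = 2.53
D: 1 + (0.63×2 + 0.37×2.53) = 3.1961
E: 1 + 2.53 = 3.53
F: 1 + 3.1961 = 4.1961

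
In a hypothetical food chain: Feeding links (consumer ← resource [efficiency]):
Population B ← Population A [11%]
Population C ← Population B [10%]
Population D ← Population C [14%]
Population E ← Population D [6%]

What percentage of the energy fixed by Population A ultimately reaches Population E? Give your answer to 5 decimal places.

0.00924%

Product of link efficiencies: 0.11 × 0.1 × 0.14 × 0.06 = 0.0000924
As a percentage: 0.0000924 × 100 = 0.00924%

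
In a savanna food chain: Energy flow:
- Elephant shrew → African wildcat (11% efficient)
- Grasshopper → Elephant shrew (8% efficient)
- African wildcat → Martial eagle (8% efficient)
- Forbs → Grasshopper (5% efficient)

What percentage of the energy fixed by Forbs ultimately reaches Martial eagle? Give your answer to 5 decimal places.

0.00352%

Product of link efficiencies: 0.05 × 0.08 × 0.11 × 0.08 = 0.0000352
As a percentage: 0.0000352 × 100 = 0.00352%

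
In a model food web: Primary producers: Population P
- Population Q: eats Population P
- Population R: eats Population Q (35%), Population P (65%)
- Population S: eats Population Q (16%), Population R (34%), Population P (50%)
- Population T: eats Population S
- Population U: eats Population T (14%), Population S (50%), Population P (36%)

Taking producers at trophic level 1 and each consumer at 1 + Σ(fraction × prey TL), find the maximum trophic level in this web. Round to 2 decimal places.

3.62

Population Q: 1 + 1 = 2
Population R: 1 + (0.35×2 + 0.65×1) = 2.35
Population S: 1 + (0.16×2 + 0.34×2.35 + 0.5×1) = 2.619
Population T: 1 + 2.619 = 3.619
Population U: 1 + (0.14×3.619 + 0.5×2.619 + 0.36×1) = 3.17616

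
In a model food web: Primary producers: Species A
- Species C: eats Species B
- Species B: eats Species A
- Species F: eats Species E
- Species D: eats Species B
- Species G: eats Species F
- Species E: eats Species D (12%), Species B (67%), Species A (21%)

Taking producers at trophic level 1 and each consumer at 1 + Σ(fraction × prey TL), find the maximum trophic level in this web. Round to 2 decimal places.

Species B: 1 + 1 = 2
Species C: 1 + 2 = 3
Species D: 1 + 2 = 3
Species E: 1 + (0.12×3 + 0.67×2 + 0.21×1) = 2.91
Species F: 1 + 2.91 = 3.91
Species G: 1 + 3.91 = 4.91

4.91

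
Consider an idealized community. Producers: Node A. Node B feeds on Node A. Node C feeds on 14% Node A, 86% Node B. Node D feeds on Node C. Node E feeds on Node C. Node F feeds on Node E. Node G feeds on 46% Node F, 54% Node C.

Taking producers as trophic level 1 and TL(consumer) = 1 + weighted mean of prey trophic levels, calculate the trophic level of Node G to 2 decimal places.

Node B: 1 + 1 = 2
Node C: 1 + (0.14×1 + 0.86×2) = 2.86
Node D: 1 + 2.86 = 3.86
Node E: 1 + 2.86 = 3.86
Node F: 1 + 3.86 = 4.86
Node G: 1 + (0.46×4.86 + 0.54×2.86) = 4.78

4.78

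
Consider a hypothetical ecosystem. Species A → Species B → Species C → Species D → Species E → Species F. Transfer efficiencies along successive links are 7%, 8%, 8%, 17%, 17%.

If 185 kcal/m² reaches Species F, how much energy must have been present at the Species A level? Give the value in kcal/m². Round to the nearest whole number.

14288804 kcal/m²

Cumulative transfer efficiency: 0.07 × 0.08 × 0.08 × 0.17 × 0.17 = 0.0000129472
Species A energy = 185 / 0.0000129472 = 14288804 kcal/m²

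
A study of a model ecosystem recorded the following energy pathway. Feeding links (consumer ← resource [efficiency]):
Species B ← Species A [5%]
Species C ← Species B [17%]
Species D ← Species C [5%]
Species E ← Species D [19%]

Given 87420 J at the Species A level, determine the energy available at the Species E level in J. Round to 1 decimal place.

Species B: 87420 × 0.05 = 4371 J
Species C: 4371 × 0.17 = 743.07 J
Species D: 743.07 × 0.05 = 37.1535 J
Species E: 37.1535 × 0.19 = 7.059165 J

7.1 J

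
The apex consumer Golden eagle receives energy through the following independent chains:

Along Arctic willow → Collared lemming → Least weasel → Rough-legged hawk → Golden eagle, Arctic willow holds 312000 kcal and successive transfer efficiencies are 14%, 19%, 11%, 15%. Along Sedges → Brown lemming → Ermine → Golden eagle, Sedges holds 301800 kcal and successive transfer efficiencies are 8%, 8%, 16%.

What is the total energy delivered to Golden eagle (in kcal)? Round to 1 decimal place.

Via Arctic willow: 312000 × 0.14 × 0.19 × 0.11 × 0.15 = 136.9368 kcal
Via Sedges: 301800 × 0.08 × 0.08 × 0.16 = 309.0432 kcal
Total at Golden eagle: 136.9368 + 309.0432 = 445.98 kcal

446.0 kcal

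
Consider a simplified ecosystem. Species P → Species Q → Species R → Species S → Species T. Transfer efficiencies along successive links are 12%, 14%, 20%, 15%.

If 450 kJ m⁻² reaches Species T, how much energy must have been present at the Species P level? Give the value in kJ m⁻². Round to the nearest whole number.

892857 kJ m⁻²

Cumulative transfer efficiency: 0.12 × 0.14 × 0.2 × 0.15 = 0.000504
Species P energy = 450 / 0.000504 = 892857 kJ m⁻²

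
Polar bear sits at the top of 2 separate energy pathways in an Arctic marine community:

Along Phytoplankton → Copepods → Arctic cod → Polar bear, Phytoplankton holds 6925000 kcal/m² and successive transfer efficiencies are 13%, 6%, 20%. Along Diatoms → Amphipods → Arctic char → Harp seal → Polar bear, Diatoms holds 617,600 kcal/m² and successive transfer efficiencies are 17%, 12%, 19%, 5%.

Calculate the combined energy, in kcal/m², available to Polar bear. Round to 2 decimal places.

10922.69 kcal/m²

Via Phytoplankton: 6925000 × 0.13 × 0.06 × 0.2 = 10803 kcal/m²
Via Diatoms: 617600 × 0.17 × 0.12 × 0.19 × 0.05 = 119.69088 kcal/m²
Total at Polar bear: 10803 + 119.69088 = 10922.69088 kcal/m²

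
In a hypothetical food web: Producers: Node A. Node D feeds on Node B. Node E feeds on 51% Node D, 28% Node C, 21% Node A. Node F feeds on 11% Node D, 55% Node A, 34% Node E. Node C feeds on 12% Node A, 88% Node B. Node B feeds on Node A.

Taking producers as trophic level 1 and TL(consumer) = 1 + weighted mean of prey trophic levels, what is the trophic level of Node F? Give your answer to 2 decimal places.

3.09

Node B: 1 + 1 = 2
Node C: 1 + (0.12×1 + 0.88×2) = 2.88
Node D: 1 + 2 = 3
Node E: 1 + (0.51×3 + 0.28×2.88 + 0.21×1) = 3.5464
Node F: 1 + (0.11×3 + 0.55×1 + 0.34×3.5464) = 3.085776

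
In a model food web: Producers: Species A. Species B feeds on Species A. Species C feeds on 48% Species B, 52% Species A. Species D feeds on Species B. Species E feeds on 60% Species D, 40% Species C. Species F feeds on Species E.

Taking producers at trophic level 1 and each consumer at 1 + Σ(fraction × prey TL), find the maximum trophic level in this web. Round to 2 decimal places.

Species B: 1 + 1 = 2
Species C: 1 + (0.48×2 + 0.52×1) = 2.48
Species D: 1 + 2 = 3
Species E: 1 + (0.6×3 + 0.4×2.48) = 3.792
Species F: 1 + 3.792 = 4.792

4.79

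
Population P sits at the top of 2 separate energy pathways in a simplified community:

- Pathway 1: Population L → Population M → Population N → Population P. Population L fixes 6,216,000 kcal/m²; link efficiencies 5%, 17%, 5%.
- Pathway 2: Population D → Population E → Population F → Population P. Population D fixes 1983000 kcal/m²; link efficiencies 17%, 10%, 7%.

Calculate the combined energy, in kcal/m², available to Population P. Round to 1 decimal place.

Pathway 1: 6216000 × 0.05 × 0.17 × 0.05 = 2641.8 kcal/m²
Pathway 2: 1983000 × 0.17 × 0.1 × 0.07 = 2359.77 kcal/m²
Total at Population P: 2641.8 + 2359.77 = 5001.57 kcal/m²

5001.6 kcal/m²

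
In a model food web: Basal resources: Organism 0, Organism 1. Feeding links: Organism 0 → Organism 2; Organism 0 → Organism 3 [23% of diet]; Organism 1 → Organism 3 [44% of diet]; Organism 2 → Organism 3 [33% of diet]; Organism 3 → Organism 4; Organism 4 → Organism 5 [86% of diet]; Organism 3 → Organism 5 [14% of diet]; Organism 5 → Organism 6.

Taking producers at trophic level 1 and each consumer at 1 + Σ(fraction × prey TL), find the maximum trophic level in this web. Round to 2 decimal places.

Organism 2: 1 + 1 = 2
Organism 3: 1 + (0.23×1 + 0.44×1 + 0.33×2) = 2.33
Organism 4: 1 + 2.33 = 3.33
Organism 5: 1 + (0.86×3.33 + 0.14×2.33) = 4.19
Organism 6: 1 + 4.19 = 5.19

5.19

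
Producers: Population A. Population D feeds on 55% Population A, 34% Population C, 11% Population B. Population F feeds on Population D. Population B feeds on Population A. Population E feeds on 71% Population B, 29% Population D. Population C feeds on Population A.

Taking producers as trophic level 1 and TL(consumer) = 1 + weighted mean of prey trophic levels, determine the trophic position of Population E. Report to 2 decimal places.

Population B: 1 + 1 = 2
Population C: 1 + 1 = 2
Population D: 1 + (0.55×1 + 0.34×2 + 0.11×2) = 2.45
Population E: 1 + (0.71×2 + 0.29×2.45) = 3.1305
Population F: 1 + 2.45 = 3.45

3.13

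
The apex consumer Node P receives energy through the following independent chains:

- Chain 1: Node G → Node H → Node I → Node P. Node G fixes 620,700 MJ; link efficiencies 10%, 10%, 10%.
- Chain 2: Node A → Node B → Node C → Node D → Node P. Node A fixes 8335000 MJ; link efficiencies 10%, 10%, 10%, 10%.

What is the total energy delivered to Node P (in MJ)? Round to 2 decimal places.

1454.20 MJ

Chain 1: 620700 × 0.1 × 0.1 × 0.1 = 620.7 MJ
Chain 2: 8335000 × 0.1 × 0.1 × 0.1 × 0.1 = 833.5 MJ
Total at Node P: 620.7 + 833.5 = 1454.2 MJ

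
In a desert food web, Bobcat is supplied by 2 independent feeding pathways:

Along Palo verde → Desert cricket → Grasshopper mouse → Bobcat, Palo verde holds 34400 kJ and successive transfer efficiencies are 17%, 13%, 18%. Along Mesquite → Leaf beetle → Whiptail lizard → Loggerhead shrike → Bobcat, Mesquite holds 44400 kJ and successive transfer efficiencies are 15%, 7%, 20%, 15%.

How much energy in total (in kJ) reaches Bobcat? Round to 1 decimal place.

150.8 kJ

Via Palo verde: 34400 × 0.17 × 0.13 × 0.18 = 136.8432 kJ
Via Mesquite: 44400 × 0.15 × 0.07 × 0.2 × 0.15 = 13.986 kJ
Total at Bobcat: 136.8432 + 13.986 = 150.8292 kJ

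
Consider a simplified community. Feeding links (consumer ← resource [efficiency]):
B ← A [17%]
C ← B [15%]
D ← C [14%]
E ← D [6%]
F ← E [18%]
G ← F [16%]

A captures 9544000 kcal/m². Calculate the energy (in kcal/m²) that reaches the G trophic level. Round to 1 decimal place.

B: 9544000 × 0.17 = 1622480 kcal/m²
C: 1622480 × 0.15 = 243372 kcal/m²
D: 243372 × 0.14 = 34072.08 kcal/m²
E: 34072.08 × 0.06 = 2044.3248 kcal/m²
F: 2044.3248 × 0.18 = 367.978464 kcal/m²
G: 367.978464 × 0.16 = 58.87655424 kcal/m²

58.9 kcal/m²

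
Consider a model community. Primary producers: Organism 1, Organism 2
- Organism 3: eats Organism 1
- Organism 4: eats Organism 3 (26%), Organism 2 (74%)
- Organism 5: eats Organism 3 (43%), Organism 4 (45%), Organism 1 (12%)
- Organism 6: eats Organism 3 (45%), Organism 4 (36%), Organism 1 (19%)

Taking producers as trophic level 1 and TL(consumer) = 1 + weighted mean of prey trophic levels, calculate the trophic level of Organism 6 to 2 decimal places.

2.90

Organism 3: 1 + 1 = 2
Organism 4: 1 + (0.26×2 + 0.74×1) = 2.26
Organism 5: 1 + (0.43×2 + 0.45×2.26 + 0.12×1) = 2.997
Organism 6: 1 + (0.45×2 + 0.36×2.26 + 0.19×1) = 2.9036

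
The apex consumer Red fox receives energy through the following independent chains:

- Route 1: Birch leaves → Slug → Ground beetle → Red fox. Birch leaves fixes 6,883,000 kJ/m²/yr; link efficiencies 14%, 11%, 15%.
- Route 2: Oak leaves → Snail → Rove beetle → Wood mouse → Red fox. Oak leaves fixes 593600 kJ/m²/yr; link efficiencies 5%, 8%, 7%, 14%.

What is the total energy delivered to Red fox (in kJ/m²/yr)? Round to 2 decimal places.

Route 1: 6883000 × 0.14 × 0.11 × 0.15 = 15899.73 kJ/m²/yr
Route 2: 593600 × 0.05 × 0.08 × 0.07 × 0.14 = 23.26912 kJ/m²/yr
Total at Red fox: 15899.73 + 23.26912 = 15922.99912 kJ/m²/yr

15923.00 kJ/m²/yr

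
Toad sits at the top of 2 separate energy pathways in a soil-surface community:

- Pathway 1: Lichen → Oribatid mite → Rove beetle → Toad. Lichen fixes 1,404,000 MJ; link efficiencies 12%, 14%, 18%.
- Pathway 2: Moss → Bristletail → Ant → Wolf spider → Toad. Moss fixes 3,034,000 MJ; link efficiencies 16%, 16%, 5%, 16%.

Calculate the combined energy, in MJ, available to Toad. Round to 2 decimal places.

4867.06 MJ

Pathway 1: 1404000 × 0.12 × 0.14 × 0.18 = 4245.696 MJ
Pathway 2: 3034000 × 0.16 × 0.16 × 0.05 × 0.16 = 621.3632 MJ
Total at Toad: 4245.696 + 621.3632 = 4867.0592 MJ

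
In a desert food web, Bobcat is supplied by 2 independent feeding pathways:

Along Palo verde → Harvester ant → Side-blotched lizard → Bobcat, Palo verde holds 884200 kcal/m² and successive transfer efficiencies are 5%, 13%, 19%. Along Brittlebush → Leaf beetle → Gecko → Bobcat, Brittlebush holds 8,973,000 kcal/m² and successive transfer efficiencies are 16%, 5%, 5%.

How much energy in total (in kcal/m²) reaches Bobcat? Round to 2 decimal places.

Via Palo verde: 884200 × 0.05 × 0.13 × 0.19 = 1091.987 kcal/m²
Via Brittlebush: 8973000 × 0.16 × 0.05 × 0.05 = 3589.2 kcal/m²
Total at Bobcat: 1091.987 + 3589.2 = 4681.187 kcal/m²

4681.19 kcal/m²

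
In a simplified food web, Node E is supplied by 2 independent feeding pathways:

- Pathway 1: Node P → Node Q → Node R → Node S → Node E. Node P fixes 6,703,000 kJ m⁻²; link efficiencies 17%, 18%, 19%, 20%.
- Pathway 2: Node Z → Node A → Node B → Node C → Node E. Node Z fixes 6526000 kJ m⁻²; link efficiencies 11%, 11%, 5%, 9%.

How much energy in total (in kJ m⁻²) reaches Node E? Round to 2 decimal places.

Pathway 1: 6703000 × 0.17 × 0.18 × 0.19 × 0.2 = 7794.2484 kJ m⁻²
Pathway 2: 6526000 × 0.11 × 0.11 × 0.05 × 0.09 = 355.3407 kJ m⁻²
Total at Node E: 7794.2484 + 355.3407 = 8149.5891 kJ m⁻²

8149.59 kJ m⁻²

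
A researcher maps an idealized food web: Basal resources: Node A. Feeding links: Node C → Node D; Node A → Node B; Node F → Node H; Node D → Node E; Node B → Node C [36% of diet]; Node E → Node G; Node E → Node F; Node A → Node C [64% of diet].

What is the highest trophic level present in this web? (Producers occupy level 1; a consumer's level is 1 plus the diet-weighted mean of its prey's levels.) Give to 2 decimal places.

Node B: 1 + 1 = 2
Node C: 1 + (0.36×2 + 0.64×1) = 2.36
Node D: 1 + 2.36 = 3.36
Node E: 1 + 3.36 = 4.36
Node F: 1 + 4.36 = 5.36
Node G: 1 + 4.36 = 5.36
Node H: 1 + 5.36 = 6.36

6.36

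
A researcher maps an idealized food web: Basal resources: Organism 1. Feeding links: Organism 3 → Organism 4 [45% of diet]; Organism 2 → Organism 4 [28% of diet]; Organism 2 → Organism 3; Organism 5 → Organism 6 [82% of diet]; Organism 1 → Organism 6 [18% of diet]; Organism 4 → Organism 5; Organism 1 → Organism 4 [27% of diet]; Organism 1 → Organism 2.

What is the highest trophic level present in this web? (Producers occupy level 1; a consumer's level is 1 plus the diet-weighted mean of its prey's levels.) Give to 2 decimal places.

4.61

Organism 2: 1 + 1 = 2
Organism 3: 1 + 2 = 3
Organism 4: 1 + (0.45×3 + 0.28×2 + 0.27×1) = 3.18
Organism 5: 1 + 3.18 = 4.18
Organism 6: 1 + (0.82×4.18 + 0.18×1) = 4.6076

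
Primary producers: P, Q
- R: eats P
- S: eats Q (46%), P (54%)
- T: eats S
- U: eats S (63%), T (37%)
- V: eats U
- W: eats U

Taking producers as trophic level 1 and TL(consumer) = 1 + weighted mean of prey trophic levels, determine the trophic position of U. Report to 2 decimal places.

R: 1 + 1 = 2
S: 1 + (0.46×1 + 0.54×1) = 2
T: 1 + 2 = 3
U: 1 + (0.63×2 + 0.37×3) = 3.37
V: 1 + 3.37 = 4.37
W: 1 + 3.37 = 4.37

3.37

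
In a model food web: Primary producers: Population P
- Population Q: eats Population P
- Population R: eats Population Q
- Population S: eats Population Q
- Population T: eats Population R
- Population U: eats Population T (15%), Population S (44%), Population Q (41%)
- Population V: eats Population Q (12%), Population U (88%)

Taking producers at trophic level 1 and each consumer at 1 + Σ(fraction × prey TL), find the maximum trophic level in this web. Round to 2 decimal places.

Population Q: 1 + 1 = 2
Population R: 1 + 2 = 3
Population S: 1 + 2 = 3
Population T: 1 + 3 = 4
Population U: 1 + (0.15×4 + 0.44×3 + 0.41×2) = 3.74
Population V: 1 + (0.12×2 + 0.88×3.74) = 4.5312

4.53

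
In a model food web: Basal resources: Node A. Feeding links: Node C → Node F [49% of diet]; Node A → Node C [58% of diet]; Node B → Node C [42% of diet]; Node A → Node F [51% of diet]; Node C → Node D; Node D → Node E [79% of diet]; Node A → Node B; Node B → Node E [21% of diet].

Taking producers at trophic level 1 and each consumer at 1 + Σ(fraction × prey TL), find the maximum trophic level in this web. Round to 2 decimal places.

Node B: 1 + 1 = 2
Node C: 1 + (0.58×1 + 0.42×2) = 2.42
Node D: 1 + 2.42 = 3.42
Node E: 1 + (0.21×2 + 0.79×3.42) = 4.1218
Node F: 1 + (0.49×2.42 + 0.51×1) = 2.6958

4.12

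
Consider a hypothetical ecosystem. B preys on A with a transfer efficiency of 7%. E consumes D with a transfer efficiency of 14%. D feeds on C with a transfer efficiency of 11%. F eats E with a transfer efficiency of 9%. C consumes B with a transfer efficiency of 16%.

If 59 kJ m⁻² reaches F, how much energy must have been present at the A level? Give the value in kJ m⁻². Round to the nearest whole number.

3800763 kJ m⁻²

Cumulative transfer efficiency: 0.07 × 0.16 × 0.11 × 0.14 × 0.09 = 0.0000155232
A energy = 59 / 0.0000155232 = 3800763 kJ m⁻²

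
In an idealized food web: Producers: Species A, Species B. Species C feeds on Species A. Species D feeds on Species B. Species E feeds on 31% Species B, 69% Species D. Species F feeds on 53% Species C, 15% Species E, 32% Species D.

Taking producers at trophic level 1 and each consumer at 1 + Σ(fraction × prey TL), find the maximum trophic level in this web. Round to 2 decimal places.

3.10

Species C: 1 + 1 = 2
Species D: 1 + 1 = 2
Species E: 1 + (0.31×1 + 0.69×2) = 2.69
Species F: 1 + (0.53×2 + 0.15×2.69 + 0.32×2) = 3.1035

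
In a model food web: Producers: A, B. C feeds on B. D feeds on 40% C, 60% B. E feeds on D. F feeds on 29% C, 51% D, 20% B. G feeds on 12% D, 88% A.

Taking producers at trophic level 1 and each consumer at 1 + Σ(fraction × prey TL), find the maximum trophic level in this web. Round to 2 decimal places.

C: 1 + 1 = 2
D: 1 + (0.4×2 + 0.6×1) = 2.4
E: 1 + 2.4 = 3.4
F: 1 + (0.29×2 + 0.51×2.4 + 0.2×1) = 3.004
G: 1 + (0.12×2.4 + 0.88×1) = 2.168

3.40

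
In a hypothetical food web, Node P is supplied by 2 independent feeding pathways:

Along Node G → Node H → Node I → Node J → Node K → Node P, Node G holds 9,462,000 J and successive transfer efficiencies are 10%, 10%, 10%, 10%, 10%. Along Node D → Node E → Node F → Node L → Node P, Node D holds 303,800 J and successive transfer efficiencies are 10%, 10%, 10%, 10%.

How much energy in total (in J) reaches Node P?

Via Node G: 9462000 × 0.1 × 0.1 × 0.1 × 0.1 × 0.1 = 94.62 J
Via Node D: 303800 × 0.1 × 0.1 × 0.1 × 0.1 = 30.38 J
Total at Node P: 94.62 + 30.38 = 125 J

125 J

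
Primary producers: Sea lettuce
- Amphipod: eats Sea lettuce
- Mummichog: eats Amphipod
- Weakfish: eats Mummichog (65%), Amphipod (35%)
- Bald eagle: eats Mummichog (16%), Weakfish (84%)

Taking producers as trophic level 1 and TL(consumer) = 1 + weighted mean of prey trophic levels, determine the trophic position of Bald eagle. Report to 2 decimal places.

4.55

Amphipod: 1 + 1 = 2
Mummichog: 1 + 2 = 3
Weakfish: 1 + (0.65×3 + 0.35×2) = 3.65
Bald eagle: 1 + (0.16×3 + 0.84×3.65) = 4.546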